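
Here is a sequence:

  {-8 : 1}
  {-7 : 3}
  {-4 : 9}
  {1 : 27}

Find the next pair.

First component: -8, -7, -4, 1 → 8 (differences are 1, 3, 5, … (increasing by 2 each time)).
For the second component, ×3 each step: 1, 3, 9, 27 → 81.
Putting it together: {8 : 81}.

{8 : 81}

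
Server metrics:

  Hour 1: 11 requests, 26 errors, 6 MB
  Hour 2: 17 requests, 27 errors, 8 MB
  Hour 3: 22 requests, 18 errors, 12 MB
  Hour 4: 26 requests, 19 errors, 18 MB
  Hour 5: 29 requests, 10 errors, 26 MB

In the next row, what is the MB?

36

MB goes 6, 8, 12, 18, 26 → 36 (differences are 2, 4, 6, … (increasing by 2 each time)).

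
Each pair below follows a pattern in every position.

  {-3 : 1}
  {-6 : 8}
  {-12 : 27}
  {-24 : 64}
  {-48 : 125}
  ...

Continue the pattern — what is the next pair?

{-96 : 216}

First slot goes -3, -6, -12, -24, -48 → -96 (×2 each step).
For the second slot, perfect cubes: 1³, 2³, 3³, …: 1, 8, 27, 64, 125 → 216.
Putting it together: {-96 : 216}.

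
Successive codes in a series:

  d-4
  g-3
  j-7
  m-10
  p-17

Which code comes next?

For the letter, letters move forward 3 places in the alphabet: d, g, j, m, p → s.
Second component: each term is the sum of the two before it; 4, 3, 7, 10, 17 → 27.
Putting it together: s-27.

s-27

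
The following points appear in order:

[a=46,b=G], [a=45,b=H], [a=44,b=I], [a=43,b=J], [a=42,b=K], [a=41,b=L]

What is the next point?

[a=40,b=M]

A goes 46, 45, 44, 43, 42, 41 → 40 (−1 each step).
B: G, H, I, J, K, L → M (letters move forward 1 place in the alphabet).
So the next point is [a=40,b=M].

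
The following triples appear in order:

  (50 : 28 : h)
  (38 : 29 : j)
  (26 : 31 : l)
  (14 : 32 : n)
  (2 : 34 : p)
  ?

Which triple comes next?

For the first part, −12 each step: 50, 38, 26, 14, 2 → -10.
Second part: alternating steps +1, +2, +1, +2, …, so 28, 29, 31, 32, 34 → 35.
For the letter, letters move forward 2 places in the alphabet: h, j, l, n, p → r.
So the next triple is (-10 : 35 : r).

(-10 : 35 : r)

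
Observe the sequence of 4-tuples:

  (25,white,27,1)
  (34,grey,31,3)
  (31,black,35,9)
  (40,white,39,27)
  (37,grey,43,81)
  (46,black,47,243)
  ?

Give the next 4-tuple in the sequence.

First coordinate: alternating steps +9, −3, +9, −3, …; 25, 34, 31, 40, 37, 46 → 43.
Shade: white, grey, black, white, grey, black → white (repeats white → grey → black).
Third coordinate: 27, 31, 35, 39, 43, 47 → 51 (+4 each step).
Fourth coordinate: 1, 3, 9, 27, 81, 243 → 729 (×3 each step).
So the next 4-tuple is (43,white,51,729).

(43,white,51,729)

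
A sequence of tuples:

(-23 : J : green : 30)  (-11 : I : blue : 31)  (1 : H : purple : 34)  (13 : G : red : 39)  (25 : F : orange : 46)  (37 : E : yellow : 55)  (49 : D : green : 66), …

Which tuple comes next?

(61 : C : blue : 79)

First part: +12 each step; -23, -11, 1, 13, 25, 37, 49 → 61.
Letter: letters move back 1 place in the alphabet; J, I, H, G, F, E, D → C.
Colour goes green, blue, purple, red, orange, yellow, green → blue (repeats green → blue → purple → red → orange → yellow).
Fourth part goes 30, 31, 34, 39, 46, 55, 66 → 79 (differences are 1, 3, 5, … (increasing by 2 each time)).
So the next tuple is (61 : C : blue : 79).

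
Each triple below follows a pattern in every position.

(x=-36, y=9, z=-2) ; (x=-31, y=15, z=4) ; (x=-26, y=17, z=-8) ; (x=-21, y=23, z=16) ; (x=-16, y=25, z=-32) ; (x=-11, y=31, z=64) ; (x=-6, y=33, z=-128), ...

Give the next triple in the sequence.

(x=-1, y=39, z=256)

X goes -36, -31, -26, -21, -16, -11, -6 → -1 (+5 each step).
For the y, alternating steps +6, +2, +6, +2, …: 9, 15, 17, 23, 25, 31, 33 → 39.
Z: -2, 4, -8, 16, -32, 64, -128 → 256 (×(-2) each step).
Combining the parts gives (x=-1, y=39, z=256).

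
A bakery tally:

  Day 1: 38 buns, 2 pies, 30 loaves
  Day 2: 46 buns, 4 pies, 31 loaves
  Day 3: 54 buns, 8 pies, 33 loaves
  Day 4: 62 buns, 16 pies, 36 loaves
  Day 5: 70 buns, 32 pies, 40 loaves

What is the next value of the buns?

Buns — +8 each step: 38, 46, 54, 62, 70 → 78.

78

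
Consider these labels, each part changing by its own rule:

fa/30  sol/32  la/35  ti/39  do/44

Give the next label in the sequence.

re/50

Note: runs through the solfège scale do→ti; fa, sol, la, ti, do → re.
Second component: differences are 2, 3, 4, … (increasing by 1 each time); 30, 32, 35, 39, 44 → 50.
Combining the parts gives re/50.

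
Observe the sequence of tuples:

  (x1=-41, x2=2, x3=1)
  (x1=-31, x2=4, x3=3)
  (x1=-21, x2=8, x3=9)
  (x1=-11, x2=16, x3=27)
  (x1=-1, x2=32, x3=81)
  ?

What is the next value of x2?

X1: +10 each step, so -41, -31, -21, -11, -1 → 9.
X2 goes 2, 4, 8, 16, 32 → 64 (×2 each step).
X3 — ×3 each step: 1, 3, 9, 27, 81 → 243.

64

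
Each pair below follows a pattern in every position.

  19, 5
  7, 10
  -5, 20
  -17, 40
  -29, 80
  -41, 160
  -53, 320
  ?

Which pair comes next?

First component: 19, 7, -5, -17, -29, -41, -53 → -65 (−12 each step).
For the second component, ×2 each step: 5, 10, 20, 40, 80, 160, 320 → 640.
Putting it together: -65, 640.

-65, 640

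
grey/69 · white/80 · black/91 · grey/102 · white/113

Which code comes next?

black/124

Shade: repeats grey → white → black, so grey, white, black, grey, white → black.
Second component — +11 each step: 69, 80, 91, 102, 113 → 124.
Combining the parts gives black/124.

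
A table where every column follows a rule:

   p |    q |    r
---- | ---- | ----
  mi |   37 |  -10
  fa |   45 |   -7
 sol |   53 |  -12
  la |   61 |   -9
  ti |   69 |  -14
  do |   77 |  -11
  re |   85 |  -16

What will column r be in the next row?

Column p goes mi, fa, sol, la, ti, do, re → mi (runs through the solfège scale do→ti).
Column q: +8 each step; 37, 45, 53, 61, 69, 77, 85 → 93.
Column r: alternating steps +3, −5, +3, −5, …; -10, -7, -12, -9, -14, -11, -16 → -13.

-13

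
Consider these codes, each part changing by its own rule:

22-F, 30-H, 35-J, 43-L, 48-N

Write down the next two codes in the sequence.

First component: alternating steps +8, +5, +8, +5, …, so 22, 30, 35, 43, 48 → 56 → 61.
Letter goes F, H, J, L, N → P → R (letters move forward 2 places in the alphabet).
Putting the parts together: 56-P and then 61-R.

56-P, 61-R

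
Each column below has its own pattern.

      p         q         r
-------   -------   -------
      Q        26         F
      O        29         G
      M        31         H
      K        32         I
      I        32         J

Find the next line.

G  31  K

Column p goes Q, O, M, K, I → G (letters move back 2 places in the alphabet).
Column q — differences are 3, 2, 1, … (decreasing by 1 each time): 26, 29, 31, 32, 32 → 31.
Column r: letters move forward 1 place in the alphabet, so F, G, H, I, J → K.
Combining the parts gives G  31  K.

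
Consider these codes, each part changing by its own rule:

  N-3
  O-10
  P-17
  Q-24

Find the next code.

Letter goes N, O, P, Q → R (letters move forward 1 place in the alphabet).
Second component — +7 each step: 3, 10, 17, 24 → 31.
So the next code is R-31.

R-31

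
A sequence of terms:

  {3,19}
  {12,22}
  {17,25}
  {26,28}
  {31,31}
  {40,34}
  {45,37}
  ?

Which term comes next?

First coordinate goes 3, 12, 17, 26, 31, 40, 45 → 54 (alternating steps +9, +5, +9, +5, …).
For the second coordinate, +3 each step: 19, 22, 25, 28, 31, 34, 37 → 40.
So the next term is {54,40}.

{54,40}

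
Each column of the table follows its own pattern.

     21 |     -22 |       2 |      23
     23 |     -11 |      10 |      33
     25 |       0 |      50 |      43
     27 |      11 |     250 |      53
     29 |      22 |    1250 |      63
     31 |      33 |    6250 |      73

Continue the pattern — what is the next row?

33  44  31250  83

First component goes 21, 23, 25, 27, 29, 31 → 33 (+2 each step).
Second component goes -22, -11, 0, 11, 22, 33 → 44 (+11 each step).
Third component: ×5 each step; 2, 10, 50, 250, 1250, 6250 → 31250.
Fourth component goes 23, 33, 43, 53, 63, 73 → 83 (+10 each step).
Combining the parts gives 33  44  31250  83.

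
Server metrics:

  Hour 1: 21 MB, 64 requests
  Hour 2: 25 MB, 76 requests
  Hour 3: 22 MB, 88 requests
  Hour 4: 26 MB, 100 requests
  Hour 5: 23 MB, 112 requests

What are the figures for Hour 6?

MB goes 21, 25, 22, 26, 23 → 27 (alternating steps +4, −3, +4, −3, …).
Requests — +12 each step: 64, 76, 88, 100, 112 → 124.
Combining the parts gives 27 MB, 124 requests.

27 MB, 124 requests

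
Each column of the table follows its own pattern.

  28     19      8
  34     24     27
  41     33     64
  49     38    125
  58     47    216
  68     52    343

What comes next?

First component: differences are 6, 7, 8, … (increasing by 1 each time), so 28, 34, 41, 49, 58, 68 → 79.
Second component — alternating steps +5, +9, +5, +9, …: 19, 24, 33, 38, 47, 52 → 61.
Third component — perfect cubes: 2³, 3³, 4³, …: 8, 27, 64, 125, 216, 343 → 512.
Combining the parts gives 79  61  512.

79  61  512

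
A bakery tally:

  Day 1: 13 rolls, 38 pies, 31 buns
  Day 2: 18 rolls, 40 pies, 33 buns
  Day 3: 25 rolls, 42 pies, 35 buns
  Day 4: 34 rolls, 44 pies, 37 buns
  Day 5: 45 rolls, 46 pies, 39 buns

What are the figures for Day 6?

58 rolls, 48 pies, 41 buns

For the rolls, differences are 5, 7, 9, … (increasing by 2 each time): 13, 18, 25, 34, 45 → 58.
Pies goes 38, 40, 42, 44, 46 → 48 (+2 each step).
Buns: 31, 33, 35, 37, 39 → 41 (always 7 less than the pies).
Combining the parts gives 58 rolls, 48 pies, 41 buns.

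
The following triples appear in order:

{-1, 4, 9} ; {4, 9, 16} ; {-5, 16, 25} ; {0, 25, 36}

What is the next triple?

{-9, 36, 49}

First part: alternating steps +5, −9, +5, −9, …; -1, 4, -5, 0 → -9.
Second part — perfect squares: 2², 3², 4², …: 4, 9, 16, 25 → 36.
Third part — perfect squares: 3², 4², 5², …: 9, 16, 25, 36 → 49.
So the next triple is {-9, 36, 49}.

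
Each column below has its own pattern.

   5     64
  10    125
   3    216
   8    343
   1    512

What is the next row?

6  729

First component: alternating steps +5, −7, +5, −7, …, so 5, 10, 3, 8, 1 → 6.
Second component — perfect cubes: 4³, 5³, 6³, …: 64, 125, 216, 343, 512 → 729.
Combining the parts gives 6  729.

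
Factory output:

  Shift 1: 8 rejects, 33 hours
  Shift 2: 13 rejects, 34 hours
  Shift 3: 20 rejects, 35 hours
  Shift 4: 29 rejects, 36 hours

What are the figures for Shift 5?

Rejects goes 8, 13, 20, 29 → 40 (differences are 5, 7, 9, … (increasing by 2 each time)).
For the hours, +1 each step: 33, 34, 35, 36 → 37.
Combining the parts gives 40 rejects, 37 hours.

40 rejects, 37 hours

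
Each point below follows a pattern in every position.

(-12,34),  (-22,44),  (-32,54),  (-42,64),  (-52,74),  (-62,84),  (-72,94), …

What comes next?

First entry: −10 each step; -12, -22, -32, -42, -52, -62, -72 → -82.
Second entry — together with the first entry always sums to 22: 34, 44, 54, 64, 74, 84, 94 → 104.
Combining the parts gives (-82,104).

(-82,104)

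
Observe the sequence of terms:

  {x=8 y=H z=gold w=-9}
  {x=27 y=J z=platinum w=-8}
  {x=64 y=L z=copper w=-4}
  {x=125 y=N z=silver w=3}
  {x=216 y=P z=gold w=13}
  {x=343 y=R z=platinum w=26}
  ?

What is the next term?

{x=512 y=T z=copper w=42}

For the x, perfect cubes: 2³, 3³, 4³, …: 8, 27, 64, 125, 216, 343 → 512.
Y: letters move forward 2 places in the alphabet; H, J, L, N, P, R → T.
Z: repeats gold → platinum → copper → silver, so gold, platinum, copper, silver, gold, platinum → copper.
W: differences are 1, 4, 7, … (increasing by 3 each time), so -9, -8, -4, 3, 13, 26 → 42.
Putting it together: {x=512 y=T z=copper w=42}.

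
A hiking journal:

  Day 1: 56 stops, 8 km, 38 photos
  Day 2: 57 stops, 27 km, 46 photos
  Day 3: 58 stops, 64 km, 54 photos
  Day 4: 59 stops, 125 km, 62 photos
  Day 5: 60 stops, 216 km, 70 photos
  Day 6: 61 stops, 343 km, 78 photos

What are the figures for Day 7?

For the stops, +1 each step: 56, 57, 58, 59, 60, 61 → 62.
Km: perfect cubes: 2³, 3³, 4³, …, so 8, 27, 64, 125, 216, 343 → 512.
Photos: +8 each step; 38, 46, 54, 62, 70, 78 → 86.
Combining the parts gives 62 stops, 512 km, 86 photos.

62 stops, 512 km, 86 photos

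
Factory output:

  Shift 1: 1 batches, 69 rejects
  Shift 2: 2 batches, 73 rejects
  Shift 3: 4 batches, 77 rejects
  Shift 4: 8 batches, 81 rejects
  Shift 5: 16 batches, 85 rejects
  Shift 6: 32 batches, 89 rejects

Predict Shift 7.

64 batches, 93 rejects

Batches: 1, 2, 4, 8, 16, 32 → 64 (×2 each step).
Rejects — +4 each step: 69, 73, 77, 81, 85, 89 → 93.
Combining the parts gives 64 batches, 93 rejects.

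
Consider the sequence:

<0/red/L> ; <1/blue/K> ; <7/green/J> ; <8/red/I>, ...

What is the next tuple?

<14/blue/H>

First value: alternating steps +1, +6, +1, +6, …; 0, 1, 7, 8 → 14.
Colour — repeats red → blue → green: red, blue, green, red → blue.
Letter: L, K, J, I → H (letters move back 1 place in the alphabet).
So the next tuple is <14/blue/H>.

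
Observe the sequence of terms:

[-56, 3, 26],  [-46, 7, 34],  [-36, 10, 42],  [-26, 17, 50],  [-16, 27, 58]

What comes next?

First slot: +10 each step, so -56, -46, -36, -26, -16 → -6.
Second slot: each term is the sum of the two before it, so 3, 7, 10, 17, 27 → 44.
Third slot: 26, 34, 42, 50, 58 → 66 (+8 each step).
So the next term is [-6, 44, 66].

[-6, 44, 66]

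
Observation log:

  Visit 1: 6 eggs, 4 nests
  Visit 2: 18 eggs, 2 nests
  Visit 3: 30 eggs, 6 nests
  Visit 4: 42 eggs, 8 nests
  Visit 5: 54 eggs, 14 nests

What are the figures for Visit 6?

Eggs: 6, 18, 30, 42, 54 → 66 (+12 each step).
For the nests, each term is the sum of the two before it: 4, 2, 6, 8, 14 → 22.
So the next line is 66 eggs, 22 nests.

66 eggs, 22 nests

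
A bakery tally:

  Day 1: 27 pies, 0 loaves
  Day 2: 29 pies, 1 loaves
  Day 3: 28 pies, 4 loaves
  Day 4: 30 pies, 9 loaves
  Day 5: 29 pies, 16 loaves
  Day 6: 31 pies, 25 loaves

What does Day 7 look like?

Pies: 27, 29, 28, 30, 29, 31 → 30 (alternating steps +2, −1, +2, −1, …).
Loaves goes 0, 1, 4, 9, 16, 25 → 36 (differences are 1, 3, 5, … (increasing by 2 each time)).
So the next line is 30 pies, 36 loaves.

30 pies, 36 loaves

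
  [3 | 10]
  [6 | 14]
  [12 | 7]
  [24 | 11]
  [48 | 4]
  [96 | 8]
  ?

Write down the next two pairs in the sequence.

[192 | 1], [384 | 5]

For the first slot, ×2 each step: 3, 6, 12, 24, 48, 96 → 192 → 384.
Second slot: 10, 14, 7, 11, 4, 8 → 1 → 5 (alternating steps +4, −7, +4, −7, …).
So the next two pairs are [192 | 1] and [384 | 5].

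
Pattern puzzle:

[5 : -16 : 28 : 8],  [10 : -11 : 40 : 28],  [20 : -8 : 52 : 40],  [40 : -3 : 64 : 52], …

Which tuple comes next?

[80 : 0 : 76 : 64]

For the first entry, ×2 each step: 5, 10, 20, 40 → 80.
For the second entry, alternating steps +5, +3, +5, +3, …: -16, -11, -8, -3 → 0.
Third entry: +12 each step, so 28, 40, 52, 64 → 76.
Fourth entry: always the previous value of the third entry, so 8, 28, 40, 52 → 64.
Combining the parts gives [80 : 0 : 76 : 64].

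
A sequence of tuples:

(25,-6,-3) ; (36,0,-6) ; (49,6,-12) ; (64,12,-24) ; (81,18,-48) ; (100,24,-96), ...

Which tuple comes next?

First part: perfect squares: 5², 6², 7², …; 25, 36, 49, 64, 81, 100 → 121.
Second part goes -6, 0, 6, 12, 18, 24 → 30 (+6 each step).
Third part: ×2 each step, so -3, -6, -12, -24, -48, -96 → -192.
Putting it together: (121,30,-192).

(121,30,-192)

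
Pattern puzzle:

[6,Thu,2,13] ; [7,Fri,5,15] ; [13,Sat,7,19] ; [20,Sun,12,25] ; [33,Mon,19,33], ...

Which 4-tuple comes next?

[53,Tue,31,43]

First entry: 6, 7, 13, 20, 33 → 53 (each term is the sum of the two before it).
Day: runs through the weekdays Mon→Sun, so Thu, Fri, Sat, Sun, Mon → Tue.
Third entry: 2, 5, 7, 12, 19 → 31 (each term is the sum of the two before it).
Fourth entry: 13, 15, 19, 25, 33 → 43 (differences are 2, 4, 6, … (increasing by 2 each time)).
Putting it together: [53,Tue,31,43].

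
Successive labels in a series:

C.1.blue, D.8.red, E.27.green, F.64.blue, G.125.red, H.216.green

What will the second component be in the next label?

343

Second component goes 1, 8, 27, 64, 125, 216 → 343 (perfect cubes: 1³, 2³, 3³, …).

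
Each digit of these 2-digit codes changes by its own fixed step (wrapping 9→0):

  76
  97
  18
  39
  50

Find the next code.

71

First digit goes 7, 9, 1, 3, 5 → 7 (+2 each step, mod 10).
For the second digit, +1 each step, mod 10: 6, 7, 8, 9, 0 → 1.
So the next code is 71.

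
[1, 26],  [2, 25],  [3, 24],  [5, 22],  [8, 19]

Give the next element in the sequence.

First value: each term is the sum of the two before it; 1, 2, 3, 5, 8 → 13.
Second value: 26, 25, 24, 22, 19 → 14 (together with the first value always sums to 27).
So the next element is [13, 14].

[13, 14]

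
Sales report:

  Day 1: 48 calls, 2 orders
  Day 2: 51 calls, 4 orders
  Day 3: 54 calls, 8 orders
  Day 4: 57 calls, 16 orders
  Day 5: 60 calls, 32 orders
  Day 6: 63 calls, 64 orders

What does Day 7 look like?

66 calls, 128 orders

Calls goes 48, 51, 54, 57, 60, 63 → 66 (+3 each step).
Orders: ×2 each step, so 2, 4, 8, 16, 32, 64 → 128.
Putting it together: 66 calls, 128 orders.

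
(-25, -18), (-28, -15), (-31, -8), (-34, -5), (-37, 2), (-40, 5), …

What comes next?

(-43, 12)

For the first component, −3 each step: -25, -28, -31, -34, -37, -40 → -43.
Second component: -18, -15, -8, -5, 2, 5 → 12 (alternating steps +3, +7, +3, +7, …).
So the next tuple is (-43, 12).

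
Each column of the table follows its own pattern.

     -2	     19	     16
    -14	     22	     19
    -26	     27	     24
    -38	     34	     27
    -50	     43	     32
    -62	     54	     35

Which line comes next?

First component: -2, -14, -26, -38, -50, -62 → -74 (−12 each step).
Second component goes 19, 22, 27, 34, 43, 54 → 67 (differences are 3, 5, 7, … (increasing by 2 each time)).
Third component: alternating steps +3, +5, +3, +5, …; 16, 19, 24, 27, 32, 35 → 40.
Combining the parts gives -74  67  40.

-74  67  40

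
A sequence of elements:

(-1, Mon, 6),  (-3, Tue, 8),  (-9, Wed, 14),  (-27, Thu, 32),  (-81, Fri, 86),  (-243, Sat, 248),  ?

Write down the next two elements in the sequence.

(-729, Sun, 734), (-2187, Mon, 2192)

First component: ×3 each step, so -1, -3, -9, -27, -81, -243 → -729 → -2187.
Day — runs through the weekdays Mon→Sun: Mon, Tue, Wed, Thu, Fri, Sat → Sun → Mon.
For the third component, together with the first component always sums to 5: 6, 8, 14, 32, 86, 248 → 734 → 2192.
So the next two elements are (-729, Sun, 734) and (-2187, Mon, 2192).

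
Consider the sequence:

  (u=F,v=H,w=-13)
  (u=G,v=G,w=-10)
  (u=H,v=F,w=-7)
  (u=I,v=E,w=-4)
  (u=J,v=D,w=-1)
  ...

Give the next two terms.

(u=K,v=C,w=2), (u=L,v=B,w=5)

U: letters move forward 1 place in the alphabet, so F, G, H, I, J → K → L.
V — letters move back 1 place in the alphabet: H, G, F, E, D → C → B.
W goes -13, -10, -7, -4, -1 → 2 → 5 (+3 each step).
Putting the parts together: (u=K,v=C,w=2) and then (u=L,v=B,w=5).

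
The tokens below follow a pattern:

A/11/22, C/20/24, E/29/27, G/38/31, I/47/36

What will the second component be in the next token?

56

Letter: letters move forward 2 places in the alphabet; A, C, E, G, I → K.
Second component: +9 each step; 11, 20, 29, 38, 47 → 56.
Third component — differences are 2, 3, 4, … (increasing by 1 each time): 22, 24, 27, 31, 36 → 42.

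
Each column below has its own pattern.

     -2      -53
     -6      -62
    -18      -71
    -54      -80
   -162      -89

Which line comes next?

First component — ×3 each step: -2, -6, -18, -54, -162 → -486.
Second component goes -53, -62, -71, -80, -89 → -98 (−9 each step).
Combining the parts gives -486  -98.

-486  -98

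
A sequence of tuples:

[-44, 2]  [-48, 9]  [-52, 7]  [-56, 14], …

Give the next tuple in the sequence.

First part goes -44, -48, -52, -56 → -60 (−4 each step).
For the second part, alternating steps +7, −2, +7, −2, …: 2, 9, 7, 14 → 12.
So the next tuple is [-60, 12].

[-60, 12]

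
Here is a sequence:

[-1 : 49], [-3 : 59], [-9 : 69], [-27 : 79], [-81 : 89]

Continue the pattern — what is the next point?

First part goes -1, -3, -9, -27, -81 → -243 (×3 each step).
Second part — +10 each step: 49, 59, 69, 79, 89 → 99.
Combining the parts gives [-243 : 99].

[-243 : 99]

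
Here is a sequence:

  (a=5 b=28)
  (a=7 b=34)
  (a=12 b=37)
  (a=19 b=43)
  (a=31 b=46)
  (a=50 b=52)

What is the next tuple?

A: each term is the sum of the two before it; 5, 7, 12, 19, 31, 50 → 81.
B: 28, 34, 37, 43, 46, 52 → 55 (alternating steps +6, +3, +6, +3, …).
So the next tuple is (a=81 b=55).

(a=81 b=55)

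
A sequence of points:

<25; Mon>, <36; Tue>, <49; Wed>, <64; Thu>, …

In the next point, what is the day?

Fri

For the day, runs through the weekdays Mon→Sun: Mon, Tue, Wed, Thu → Fri.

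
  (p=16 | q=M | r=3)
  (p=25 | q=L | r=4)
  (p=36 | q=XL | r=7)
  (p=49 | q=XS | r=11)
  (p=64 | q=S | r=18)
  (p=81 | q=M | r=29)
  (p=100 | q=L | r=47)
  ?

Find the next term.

(p=121 | q=XL | r=76)

P: 16, 25, 36, 49, 64, 81, 100 → 121 (perfect squares: 4², 5², 6², …).
Q: repeats M → L → XL → XS → S, so M, L, XL, XS, S, M, L → XL.
R: each term is the sum of the two before it; 3, 4, 7, 11, 18, 29, 47 → 76.
So the next term is (p=121 | q=XL | r=76).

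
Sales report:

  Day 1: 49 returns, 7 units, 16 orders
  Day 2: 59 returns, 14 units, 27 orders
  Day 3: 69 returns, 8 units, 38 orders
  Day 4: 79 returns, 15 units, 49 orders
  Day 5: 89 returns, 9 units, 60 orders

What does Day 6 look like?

99 returns, 16 units, 71 orders

Returns — +10 each step: 49, 59, 69, 79, 89 → 99.
Units — alternating steps +7, −6, +7, −6, …: 7, 14, 8, 15, 9 → 16.
Orders: 16, 27, 38, 49, 60 → 71 (+11 each step).
Putting it together: 99 returns, 16 units, 71 orders.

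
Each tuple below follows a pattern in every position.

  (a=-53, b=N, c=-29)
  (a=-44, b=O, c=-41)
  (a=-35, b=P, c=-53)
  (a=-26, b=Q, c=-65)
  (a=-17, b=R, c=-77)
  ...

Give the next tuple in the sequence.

A goes -53, -44, -35, -26, -17 → -8 (+9 each step).
B goes N, O, P, Q, R → S (letters move forward 1 place in the alphabet).
C: −12 each step; -29, -41, -53, -65, -77 → -89.
Putting it together: (a=-8, b=S, c=-89).

(a=-8, b=S, c=-89)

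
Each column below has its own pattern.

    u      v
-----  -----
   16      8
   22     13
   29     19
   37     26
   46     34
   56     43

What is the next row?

67  53

Column u — differences are 6, 7, 8, … (increasing by 1 each time): 16, 22, 29, 37, 46, 56 → 67.
Column v: differences are 5, 6, 7, … (increasing by 1 each time); 8, 13, 19, 26, 34, 43 → 53.
Putting it together: 67  53.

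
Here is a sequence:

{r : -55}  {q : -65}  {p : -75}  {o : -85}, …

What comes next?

{n : -95}

Letter — letters move back 1 place in the alphabet: r, q, p, o → n.
For the second entry, −10 each step: -55, -65, -75, -85 → -95.
Putting it together: {n : -95}.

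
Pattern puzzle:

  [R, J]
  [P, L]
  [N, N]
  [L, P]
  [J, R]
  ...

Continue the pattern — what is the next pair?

[H, T]

First letter — letters move back 2 places in the alphabet: R, P, N, L, J → H.
Second letter: letters move forward 2 places in the alphabet; J, L, N, P, R → T.
Combining the parts gives [H, T].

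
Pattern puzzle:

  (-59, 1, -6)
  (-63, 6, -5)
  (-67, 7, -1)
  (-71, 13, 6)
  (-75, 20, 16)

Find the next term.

First slot — −4 each step: -59, -63, -67, -71, -75 → -79.
Second slot goes 1, 6, 7, 13, 20 → 33 (each term is the sum of the two before it).
Third slot goes -6, -5, -1, 6, 16 → 29 (differences are 1, 4, 7, … (increasing by 3 each time)).
So the next term is (-79, 33, 29).

(-79, 33, 29)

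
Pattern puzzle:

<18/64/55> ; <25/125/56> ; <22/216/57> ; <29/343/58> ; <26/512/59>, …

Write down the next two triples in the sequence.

<33/729/60>, <30/1000/61>

First part: 18, 25, 22, 29, 26 → 33 → 30 (alternating steps +7, −3, +7, −3, …).
Second part goes 64, 125, 216, 343, 512 → 729 → 1000 (perfect cubes: 4³, 5³, 6³, …).
For the third part, +1 each step: 55, 56, 57, 58, 59 → 60 → 61.
So the next two triples are <33/729/60> and <30/1000/61>.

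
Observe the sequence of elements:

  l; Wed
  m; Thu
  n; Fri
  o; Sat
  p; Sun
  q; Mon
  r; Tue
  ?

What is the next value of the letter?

s

Letter — letters move forward 1 place in the alphabet: l, m, n, o, p, q, r → s.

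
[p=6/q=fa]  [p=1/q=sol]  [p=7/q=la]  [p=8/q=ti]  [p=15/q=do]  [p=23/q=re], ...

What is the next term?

[p=38/q=mi]

For the p, each term is the sum of the two before it: 6, 1, 7, 8, 15, 23 → 38.
Q: runs through the solfège scale do→ti; fa, sol, la, ti, do, re → mi.
Putting it together: [p=38/q=mi].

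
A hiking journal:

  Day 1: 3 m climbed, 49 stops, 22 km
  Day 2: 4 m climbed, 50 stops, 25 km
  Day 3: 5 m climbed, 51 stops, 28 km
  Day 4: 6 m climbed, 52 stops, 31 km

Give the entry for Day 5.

M climbed goes 3, 4, 5, 6 → 7 (+1 each step).
Stops — +1 each step: 49, 50, 51, 52 → 53.
Km: 22, 25, 28, 31 → 34 (+3 each step).
Putting it together: 7 m climbed, 53 stops, 34 km.

7 m climbed, 53 stops, 34 km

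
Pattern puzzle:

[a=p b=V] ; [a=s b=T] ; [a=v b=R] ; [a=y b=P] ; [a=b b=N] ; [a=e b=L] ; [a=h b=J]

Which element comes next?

[a=k b=H]

A goes p, s, v, y, b, e, h → k (letters move forward 3 places in the alphabet, wrapping Z→A).
B: letters move back 2 places in the alphabet; V, T, R, P, N, L, J → H.
So the next element is [a=k b=H].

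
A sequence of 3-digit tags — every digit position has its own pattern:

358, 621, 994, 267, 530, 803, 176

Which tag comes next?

First digit: +3 each step, mod 10; 3, 6, 9, 2, 5, 8, 1 → 4.
Second digit — −3 each step, mod 10: 5, 2, 9, 6, 3, 0, 7 → 4.
Third digit: +3 each step, mod 10, so 8, 1, 4, 7, 0, 3, 6 → 9.
Putting it together: 449.

449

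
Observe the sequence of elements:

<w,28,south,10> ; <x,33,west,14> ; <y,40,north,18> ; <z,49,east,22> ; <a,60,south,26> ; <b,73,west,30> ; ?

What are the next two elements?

<c,88,north,34>, <d,105,east,38>

For the letter, letters move forward 1 place in the alphabet, wrapping Z→A: w, x, y, z, a, b → c → d.
Second component — differences are 5, 7, 9, … (increasing by 2 each time): 28, 33, 40, 49, 60, 73 → 88 → 105.
Direction goes south, west, north, east, south, west → north → east (repeats south → west → north → east).
For the fourth component, +4 each step: 10, 14, 18, 22, 26, 30 → 34 → 38.
Putting the parts together: <c,88,north,34> and then <d,105,east,38>.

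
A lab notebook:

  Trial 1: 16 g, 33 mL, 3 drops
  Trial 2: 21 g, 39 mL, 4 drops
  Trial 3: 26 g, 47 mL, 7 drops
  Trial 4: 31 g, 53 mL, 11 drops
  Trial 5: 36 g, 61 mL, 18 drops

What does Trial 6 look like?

G: 16, 21, 26, 31, 36 → 41 (+5 each step).
ML: alternating steps +6, +8, +6, +8, …, so 33, 39, 47, 53, 61 → 67.
Drops: each term is the sum of the two before it; 3, 4, 7, 11, 18 → 29.
Putting it together: 41 g, 67 mL, 29 drops.

41 g, 67 mL, 29 drops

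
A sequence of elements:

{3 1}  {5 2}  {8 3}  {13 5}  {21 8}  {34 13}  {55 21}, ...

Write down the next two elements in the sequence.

First entry: 3, 5, 8, 13, 21, 34, 55 → 89 → 144 (each term is the sum of the two before it).
Second entry: each term is the sum of the two before it, so 1, 2, 3, 5, 8, 13, 21 → 34 → 55.
Putting the parts together: {89 34} and then {144 55}.

{89 34}, {144 55}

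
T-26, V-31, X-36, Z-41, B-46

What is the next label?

D-51

Letter: letters move forward 2 places in the alphabet, wrapping Z→A, so T, V, X, Z, B → D.
Second component — +5 each step: 26, 31, 36, 41, 46 → 51.
Putting it together: D-51.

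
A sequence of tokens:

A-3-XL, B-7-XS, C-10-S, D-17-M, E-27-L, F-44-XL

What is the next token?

G-71-XS

Letter: letters move forward 1 place in the alphabet, so A, B, C, D, E, F → G.
For the second component, each term is the sum of the two before it: 3, 7, 10, 17, 27, 44 → 71.
Size: repeats XL → XS → S → M → L; XL, XS, S, M, L, XL → XS.
So the next token is G-71-XS.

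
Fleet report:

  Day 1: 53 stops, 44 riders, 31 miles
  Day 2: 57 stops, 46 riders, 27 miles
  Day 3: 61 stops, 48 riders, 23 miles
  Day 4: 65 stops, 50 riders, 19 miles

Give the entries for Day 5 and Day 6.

Stops — +4 each step: 53, 57, 61, 65 → 69 → 73.
Riders — +2 each step: 44, 46, 48, 50 → 52 → 54.
Miles goes 31, 27, 23, 19 → 15 → 11 (together with the stops always sums to 84).
Putting the parts together: 69 stops, 52 riders, 15 miles and then 73 stops, 54 riders, 11 miles.

69 stops, 52 riders, 15 miles; 73 stops, 54 riders, 11 miles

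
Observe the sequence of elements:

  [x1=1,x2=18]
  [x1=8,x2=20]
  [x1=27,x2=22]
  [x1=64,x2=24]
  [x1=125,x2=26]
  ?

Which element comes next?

[x1=216,x2=28]

For the x1, perfect cubes: 1³, 2³, 3³, …: 1, 8, 27, 64, 125 → 216.
X2: 18, 20, 22, 24, 26 → 28 (+2 each step).
So the next element is [x1=216,x2=28].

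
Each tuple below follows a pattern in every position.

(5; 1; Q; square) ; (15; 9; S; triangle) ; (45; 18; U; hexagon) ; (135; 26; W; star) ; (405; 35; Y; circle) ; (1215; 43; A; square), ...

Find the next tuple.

(3645; 52; C; triangle)

First entry: ×3 each step; 5, 15, 45, 135, 405, 1215 → 3645.
Second entry — alternating steps +8, +9, +8, +9, …: 1, 9, 18, 26, 35, 43 → 52.
Letter: letters move forward 2 places in the alphabet, wrapping Z→A, so Q, S, U, W, Y, A → C.
Shape: square, triangle, hexagon, star, circle, square → triangle (repeats square → triangle → hexagon → star → circle).
So the next tuple is (3645; 52; C; triangle).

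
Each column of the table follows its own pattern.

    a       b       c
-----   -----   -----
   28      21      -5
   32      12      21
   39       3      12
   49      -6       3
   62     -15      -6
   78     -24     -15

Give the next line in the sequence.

97  -33  -24

Column a goes 28, 32, 39, 49, 62, 78 → 97 (differences are 4, 7, 10, … (increasing by 3 each time)).
Column b: −9 each step, so 21, 12, 3, -6, -15, -24 → -33.
For the column c, always the previous value of the column b: -5, 21, 12, 3, -6, -15 → -24.
Combining the parts gives 97  -33  -24.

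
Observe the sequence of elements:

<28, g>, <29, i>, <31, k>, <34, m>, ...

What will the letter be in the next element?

o

For the letter, letters move forward 2 places in the alphabet: g, i, k, m → o.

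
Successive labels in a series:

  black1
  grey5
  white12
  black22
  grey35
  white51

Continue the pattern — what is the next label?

Shade: black, grey, white, black, grey, white → black (repeats black → grey → white).
Second component goes 1, 5, 12, 22, 35, 51 → 70 (differences are 4, 7, 10, … (increasing by 3 each time)).
Combining the parts gives black70.

black70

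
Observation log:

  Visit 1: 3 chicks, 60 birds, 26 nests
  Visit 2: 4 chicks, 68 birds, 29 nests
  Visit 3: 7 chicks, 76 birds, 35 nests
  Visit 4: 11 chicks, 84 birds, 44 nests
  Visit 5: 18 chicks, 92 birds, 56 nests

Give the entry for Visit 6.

29 chicks, 100 birds, 71 nests

Chicks: each term is the sum of the two before it; 3, 4, 7, 11, 18 → 29.
Birds goes 60, 68, 76, 84, 92 → 100 (+8 each step).
Nests: 26, 29, 35, 44, 56 → 71 (differences are 3, 6, 9, … (increasing by 3 each time)).
So the next line is 29 chicks, 100 birds, 71 nests.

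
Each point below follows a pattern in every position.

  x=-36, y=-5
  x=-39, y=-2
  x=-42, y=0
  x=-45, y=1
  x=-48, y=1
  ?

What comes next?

x=-51, y=0

X — −3 each step: -36, -39, -42, -45, -48 → -51.
Y: -5, -2, 0, 1, 1 → 0 (differences are 3, 2, 1, … (decreasing by 1 each time)).
Putting it together: x=-51, y=0.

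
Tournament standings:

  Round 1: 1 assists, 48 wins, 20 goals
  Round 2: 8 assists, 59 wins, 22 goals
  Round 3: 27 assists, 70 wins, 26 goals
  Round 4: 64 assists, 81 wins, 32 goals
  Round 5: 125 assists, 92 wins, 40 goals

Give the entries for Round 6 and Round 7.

Assists goes 1, 8, 27, 64, 125 → 216 → 343 (perfect cubes: 1³, 2³, 3³, …).
Wins: +11 each step, so 48, 59, 70, 81, 92 → 103 → 114.
Goals: 20, 22, 26, 32, 40 → 50 → 62 (differences are 2, 4, 6, … (increasing by 2 each time)).
So the next two records are 216 assists, 103 wins, 50 goals and 343 assists, 114 wins, 62 goals.

216 assists, 103 wins, 50 goals; 343 assists, 114 wins, 62 goals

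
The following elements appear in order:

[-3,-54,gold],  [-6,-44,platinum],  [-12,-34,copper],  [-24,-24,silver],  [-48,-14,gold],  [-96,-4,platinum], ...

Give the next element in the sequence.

First slot — ×2 each step: -3, -6, -12, -24, -48, -96 → -192.
Second slot — +10 each step: -54, -44, -34, -24, -14, -4 → 6.
Metal goes gold, platinum, copper, silver, gold, platinum → copper (repeats gold → platinum → copper → silver).
Putting it together: [-192,6,copper].

[-192,6,copper]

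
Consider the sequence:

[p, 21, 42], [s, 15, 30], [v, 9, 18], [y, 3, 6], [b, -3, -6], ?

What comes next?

[e, -9, -18]

For the letter, letters move forward 3 places in the alphabet, wrapping Z→A: p, s, v, y, b → e.
For the second entry, −6 each step: 21, 15, 9, 3, -3 → -9.
Third entry: always 2 × the second entry, so 42, 30, 18, 6, -6 → -18.
Putting it together: [e, -9, -18].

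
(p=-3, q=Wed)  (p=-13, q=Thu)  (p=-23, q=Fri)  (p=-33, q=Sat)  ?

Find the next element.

P — −10 each step: -3, -13, -23, -33 → -43.
Q: runs through the weekdays Mon→Sun, so Wed, Thu, Fri, Sat → Sun.
Combining the parts gives (p=-43, q=Sun).

(p=-43, q=Sun)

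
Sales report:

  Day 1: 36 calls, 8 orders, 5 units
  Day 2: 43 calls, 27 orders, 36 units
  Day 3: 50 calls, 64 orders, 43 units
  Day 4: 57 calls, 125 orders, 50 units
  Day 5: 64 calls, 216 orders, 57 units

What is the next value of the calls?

71

Calls: +7 each step; 36, 43, 50, 57, 64 → 71.
Orders — perfect cubes: 2³, 3³, 4³, …: 8, 27, 64, 125, 216 → 343.
Units — always the previous value of the calls: 5, 36, 43, 50, 57 → 64.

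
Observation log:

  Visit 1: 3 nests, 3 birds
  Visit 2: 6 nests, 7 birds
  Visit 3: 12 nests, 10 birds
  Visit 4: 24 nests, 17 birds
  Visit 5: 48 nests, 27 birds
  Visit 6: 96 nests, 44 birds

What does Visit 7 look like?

192 nests, 71 birds

Nests: ×2 each step; 3, 6, 12, 24, 48, 96 → 192.
Birds: 3, 7, 10, 17, 27, 44 → 71 (each term is the sum of the two before it).
So the next record is 192 nests, 71 birds.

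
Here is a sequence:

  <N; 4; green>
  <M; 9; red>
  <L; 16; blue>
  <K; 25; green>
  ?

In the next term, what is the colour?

Letter — letters move back 1 place in the alphabet: N, M, L, K → J.
Second entry: perfect squares: 2², 3², 4², …; 4, 9, 16, 25 → 36.
Colour: green, red, blue, green → red (repeats green → red → blue).

red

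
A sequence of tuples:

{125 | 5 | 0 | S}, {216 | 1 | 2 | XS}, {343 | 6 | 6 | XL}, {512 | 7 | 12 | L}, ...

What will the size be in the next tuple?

M

First coordinate: perfect cubes: 5³, 6³, 7³, …; 125, 216, 343, 512 → 729.
Second coordinate — each term is the sum of the two before it: 5, 1, 6, 7 → 13.
Third coordinate: differences are 2, 4, 6, … (increasing by 2 each time), so 0, 2, 6, 12 → 20.
Size: runs backward through clothing sizes XS→XL, so S, XS, XL, L → M.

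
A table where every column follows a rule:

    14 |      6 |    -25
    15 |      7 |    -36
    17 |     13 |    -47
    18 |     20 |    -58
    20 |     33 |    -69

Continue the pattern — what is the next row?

First component goes 14, 15, 17, 18, 20 → 21 (alternating steps +1, +2, +1, +2, …).
Second component — each term is the sum of the two before it: 6, 7, 13, 20, 33 → 53.
Third component goes -25, -36, -47, -58, -69 → -80 (−11 each step).
Combining the parts gives 21  53  -80.

21  53  -80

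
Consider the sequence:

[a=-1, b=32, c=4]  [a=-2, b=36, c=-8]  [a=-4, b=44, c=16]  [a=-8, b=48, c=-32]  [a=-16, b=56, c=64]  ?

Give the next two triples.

[a=-32, b=60, c=-128], [a=-64, b=68, c=256]

A: -1, -2, -4, -8, -16 → -32 → -64 (×2 each step).
For the b, alternating steps +4, +8, +4, +8, …: 32, 36, 44, 48, 56 → 60 → 68.
C goes 4, -8, 16, -32, 64 → -128 → 256 (×(-2) each step).
Putting the parts together: [a=-32, b=60, c=-128] and then [a=-64, b=68, c=256].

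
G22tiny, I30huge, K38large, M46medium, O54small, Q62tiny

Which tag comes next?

For the letter, letters move forward 2 places in the alphabet: G, I, K, M, O, Q → S.
Second component: 22, 30, 38, 46, 54, 62 → 70 (+8 each step).
Size: tiny, huge, large, medium, small, tiny → huge (repeats tiny → huge → large → medium → small).
Putting it together: S70huge.

S70huge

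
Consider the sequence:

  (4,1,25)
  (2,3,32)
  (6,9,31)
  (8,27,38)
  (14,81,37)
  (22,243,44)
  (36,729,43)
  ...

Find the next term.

First slot: each term is the sum of the two before it, so 4, 2, 6, 8, 14, 22, 36 → 58.
Second slot goes 1, 3, 9, 27, 81, 243, 729 → 2187 (×3 each step).
Third slot goes 25, 32, 31, 38, 37, 44, 43 → 50 (alternating steps +7, −1, +7, −1, …).
So the next term is (58,2187,50).

(58,2187,50)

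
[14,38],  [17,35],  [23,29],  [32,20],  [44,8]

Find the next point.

[59,-7]

For the first slot, differences are 3, 6, 9, … (increasing by 3 each time): 14, 17, 23, 32, 44 → 59.
For the second slot, together with the first slot always sums to 52: 38, 35, 29, 20, 8 → -7.
Putting it together: [59,-7].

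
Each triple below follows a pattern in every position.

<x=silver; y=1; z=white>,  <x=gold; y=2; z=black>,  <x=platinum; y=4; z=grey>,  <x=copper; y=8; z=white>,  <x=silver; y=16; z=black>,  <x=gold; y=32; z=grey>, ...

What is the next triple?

X goes silver, gold, platinum, copper, silver, gold → platinum (repeats silver → gold → platinum → copper).
Y goes 1, 2, 4, 8, 16, 32 → 64 (×2 each step).
Z goes white, black, grey, white, black, grey → white (repeats white → black → grey).
Combining the parts gives <x=platinum; y=64; z=white>.

<x=platinum; y=64; z=white>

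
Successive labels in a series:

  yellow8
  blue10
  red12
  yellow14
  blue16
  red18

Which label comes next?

yellow20

Colour: repeats yellow → blue → red, so yellow, blue, red, yellow, blue, red → yellow.
Second component: +2 each step; 8, 10, 12, 14, 16, 18 → 20.
So the next label is yellow20.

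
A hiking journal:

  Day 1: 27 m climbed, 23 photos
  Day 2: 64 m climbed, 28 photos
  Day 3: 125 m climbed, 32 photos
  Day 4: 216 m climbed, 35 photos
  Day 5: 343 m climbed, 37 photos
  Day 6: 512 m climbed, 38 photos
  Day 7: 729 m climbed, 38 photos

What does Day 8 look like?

For the m climbed, perfect cubes: 3³, 4³, 5³, …: 27, 64, 125, 216, 343, 512, 729 → 1000.
Photos: differences are 5, 4, 3, … (decreasing by 1 each time); 23, 28, 32, 35, 37, 38, 38 → 37.
Combining the parts gives 1000 m climbed, 37 photos.

1000 m climbed, 37 photos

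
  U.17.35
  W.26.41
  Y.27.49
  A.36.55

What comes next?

Letter goes U, W, Y, A → C (letters move forward 2 places in the alphabet, wrapping Z→A).
Second component: alternating steps +9, +1, +9, +1, …; 17, 26, 27, 36 → 37.
Third component: alternating steps +6, +8, +6, +8, …; 35, 41, 49, 55 → 63.
So the next tag is C.37.63.

C.37.63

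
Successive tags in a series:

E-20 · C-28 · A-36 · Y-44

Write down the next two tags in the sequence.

For the letter, letters move back 2 places in the alphabet, wrapping A→Z: E, C, A, Y → W → U.
Second component: 20, 28, 36, 44 → 52 → 60 (+8 each step).
Putting the parts together: W-52 and then U-60.

W-52, U-60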